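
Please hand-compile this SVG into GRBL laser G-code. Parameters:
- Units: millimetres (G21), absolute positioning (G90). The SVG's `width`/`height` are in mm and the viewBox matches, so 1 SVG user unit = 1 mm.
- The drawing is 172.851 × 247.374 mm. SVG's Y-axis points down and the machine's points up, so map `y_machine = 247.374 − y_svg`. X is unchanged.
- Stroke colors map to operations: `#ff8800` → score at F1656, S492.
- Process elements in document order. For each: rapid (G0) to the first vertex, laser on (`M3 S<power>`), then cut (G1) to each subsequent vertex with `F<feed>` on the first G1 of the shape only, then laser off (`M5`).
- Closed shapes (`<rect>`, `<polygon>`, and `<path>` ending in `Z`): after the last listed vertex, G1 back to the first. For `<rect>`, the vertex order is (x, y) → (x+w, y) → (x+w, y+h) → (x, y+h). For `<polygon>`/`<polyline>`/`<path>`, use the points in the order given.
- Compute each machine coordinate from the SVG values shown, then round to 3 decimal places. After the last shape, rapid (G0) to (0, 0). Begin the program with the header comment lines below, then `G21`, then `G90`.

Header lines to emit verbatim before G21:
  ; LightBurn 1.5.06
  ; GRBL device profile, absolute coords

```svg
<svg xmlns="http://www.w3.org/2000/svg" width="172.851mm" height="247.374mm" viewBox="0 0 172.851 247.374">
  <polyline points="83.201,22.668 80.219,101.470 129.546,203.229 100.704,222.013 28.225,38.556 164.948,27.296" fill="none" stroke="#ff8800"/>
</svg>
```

viewBox `0 0 172.851 247.374` with mm width/height → 1 unit = 1 mm. Flip: y_m = 247.374 − y_svg.

**Shape 1** — `<polyline>` open polyline, stroke `#ff8800` → score (S492, F1656). Machine vertices: (83.201,224.706) → (80.219,145.904) → (129.546,44.145) → (100.704,25.361) → (28.225,208.818) → (164.948,220.078). Open path.

; LightBurn 1.5.06
; GRBL device profile, absolute coords
G21
G90
G0 X83.201 Y224.706
M3 S492
G1 X80.219 Y145.904 F1656
G1 X129.546 Y44.145
G1 X100.704 Y25.361
G1 X28.225 Y208.818
G1 X164.948 Y220.078
M5
G0 X0.000 Y0.000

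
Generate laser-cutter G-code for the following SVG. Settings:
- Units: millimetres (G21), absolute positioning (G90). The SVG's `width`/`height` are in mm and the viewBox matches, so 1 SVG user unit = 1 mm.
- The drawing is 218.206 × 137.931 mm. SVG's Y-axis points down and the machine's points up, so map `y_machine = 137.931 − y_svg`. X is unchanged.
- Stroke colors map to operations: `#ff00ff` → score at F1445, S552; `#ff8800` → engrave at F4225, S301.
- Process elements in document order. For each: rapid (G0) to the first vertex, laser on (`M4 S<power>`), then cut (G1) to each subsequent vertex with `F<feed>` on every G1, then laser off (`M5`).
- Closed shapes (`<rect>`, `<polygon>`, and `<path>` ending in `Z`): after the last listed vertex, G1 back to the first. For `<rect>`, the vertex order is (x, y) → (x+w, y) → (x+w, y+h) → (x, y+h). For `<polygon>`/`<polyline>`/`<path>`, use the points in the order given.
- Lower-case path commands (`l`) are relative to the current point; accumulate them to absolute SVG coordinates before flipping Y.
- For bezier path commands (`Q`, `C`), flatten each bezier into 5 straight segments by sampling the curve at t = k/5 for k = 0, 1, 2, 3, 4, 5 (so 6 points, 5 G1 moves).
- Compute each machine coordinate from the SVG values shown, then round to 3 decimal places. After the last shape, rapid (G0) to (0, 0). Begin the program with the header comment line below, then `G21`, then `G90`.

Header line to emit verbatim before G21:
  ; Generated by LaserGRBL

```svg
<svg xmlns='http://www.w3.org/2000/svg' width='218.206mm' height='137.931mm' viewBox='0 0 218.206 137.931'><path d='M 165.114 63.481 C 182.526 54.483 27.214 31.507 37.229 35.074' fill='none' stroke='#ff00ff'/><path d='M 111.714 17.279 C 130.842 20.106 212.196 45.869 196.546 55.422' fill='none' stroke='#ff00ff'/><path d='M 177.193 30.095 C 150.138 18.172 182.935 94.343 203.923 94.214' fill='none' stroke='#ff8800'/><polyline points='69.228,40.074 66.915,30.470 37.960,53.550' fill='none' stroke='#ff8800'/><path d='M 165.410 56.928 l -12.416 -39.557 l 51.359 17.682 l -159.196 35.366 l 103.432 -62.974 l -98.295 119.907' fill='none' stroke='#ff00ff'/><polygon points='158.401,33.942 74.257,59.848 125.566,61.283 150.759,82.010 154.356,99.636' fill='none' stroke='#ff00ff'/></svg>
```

; Generated by LaserGRBL
G21
G90
G0 X165.114 Y74.450
M4 S552
G1 X157.539 Y81.202 F1445
G1 X124.736 Y89.364 F1445
G1 X82.933 Y96.990 F1445
G1 X48.355 Y102.136 F1445
G1 X37.229 Y102.857 F1445
M5
G0 X111.714 Y120.652
M4 S552
G1 X129.384 Y116.517 F1445
G1 X154.345 Y108.756 F1445
G1 X178.955 Y99.248 F1445
G1 X195.569 Y89.873 F1445
G1 X196.546 Y82.509 F1445
M5
G0 X177.193 Y107.836
M4 S301
G1 X167.569 Y105.734 F4225
G1 X168.870 Y90.380 F4225
G1 X177.655 Y69.665 F4225
G1 X190.486 Y51.480 F4225
G1 X203.923 Y43.717 F4225
M5
G0 X69.228 Y97.857
M4 S301
G1 X66.915 Y107.461 F4225
G1 X37.960 Y84.381 F4225
M5
G0 X165.410 Y81.003
M4 S552
G1 X152.994 Y120.560 F1445
G1 X204.353 Y102.878 F1445
G1 X45.157 Y67.512 F1445
G1 X148.589 Y130.486 F1445
G1 X50.294 Y10.579 F1445
M5
G0 X158.401 Y103.989
M4 S552
G1 X74.257 Y78.083 F1445
G1 X125.566 Y76.648 F1445
G1 X150.759 Y55.921 F1445
G1 X154.356 Y38.295 F1445
G1 X158.401 Y103.989 F1445
M5
G0 X0.000 Y0.000

Since the viewBox matches the mm dimensions, user units are millimetres directly. The only transform is the Y-flip y_m = 137.931 − y_svg.

Shape 1 is a cubic bezier drawn with `<path>`. Its stroke #ff00ff means score at S552, F1445. After flipping Y the toolpath is (165.114,74.450) → (157.539,81.202) → (124.736,89.364) → (82.933,96.990) → (48.355,102.136) → (37.229,102.857).

Shape 2 is a cubic bezier drawn with `<path>`. Its stroke #ff00ff means score at S552, F1445. After flipping Y the toolpath is (111.714,120.652) → (129.384,116.517) → (154.345,108.756) → (178.955,99.248) → (195.569,89.873) → (196.546,82.509).

Shape 3 is a cubic bezier drawn with `<path>`. Its stroke #ff8800 means engrave at S301, F4225. After flipping Y the toolpath is (177.193,107.836) → (167.569,105.734) → (168.870,90.380) → (177.655,69.665) → (190.486,51.480) → (203.923,43.717).

Shape 4 is a open polyline drawn with `<polyline>`. Its stroke #ff8800 means engrave at S301, F4225. After flipping Y the toolpath is (69.228,97.857) → (66.915,107.461) → (37.960,84.381).

Shape 5 is a open polyline drawn with `<path>`. Its stroke #ff00ff means score at S552, F1445. After flipping Y the toolpath is (165.410,81.003) → (152.994,120.560) → (204.353,102.878) → (45.157,67.512) → (148.589,130.486) → (50.294,10.579).

Shape 6 is a closed polygon drawn with `<polygon>`. Its stroke #ff00ff means score at S552, F1445. After flipping Y the toolpath is (158.401,103.989) → (74.257,78.083) → (125.566,76.648) → (150.759,55.921) → (154.356,38.295) → (158.401,103.989), returning to the start.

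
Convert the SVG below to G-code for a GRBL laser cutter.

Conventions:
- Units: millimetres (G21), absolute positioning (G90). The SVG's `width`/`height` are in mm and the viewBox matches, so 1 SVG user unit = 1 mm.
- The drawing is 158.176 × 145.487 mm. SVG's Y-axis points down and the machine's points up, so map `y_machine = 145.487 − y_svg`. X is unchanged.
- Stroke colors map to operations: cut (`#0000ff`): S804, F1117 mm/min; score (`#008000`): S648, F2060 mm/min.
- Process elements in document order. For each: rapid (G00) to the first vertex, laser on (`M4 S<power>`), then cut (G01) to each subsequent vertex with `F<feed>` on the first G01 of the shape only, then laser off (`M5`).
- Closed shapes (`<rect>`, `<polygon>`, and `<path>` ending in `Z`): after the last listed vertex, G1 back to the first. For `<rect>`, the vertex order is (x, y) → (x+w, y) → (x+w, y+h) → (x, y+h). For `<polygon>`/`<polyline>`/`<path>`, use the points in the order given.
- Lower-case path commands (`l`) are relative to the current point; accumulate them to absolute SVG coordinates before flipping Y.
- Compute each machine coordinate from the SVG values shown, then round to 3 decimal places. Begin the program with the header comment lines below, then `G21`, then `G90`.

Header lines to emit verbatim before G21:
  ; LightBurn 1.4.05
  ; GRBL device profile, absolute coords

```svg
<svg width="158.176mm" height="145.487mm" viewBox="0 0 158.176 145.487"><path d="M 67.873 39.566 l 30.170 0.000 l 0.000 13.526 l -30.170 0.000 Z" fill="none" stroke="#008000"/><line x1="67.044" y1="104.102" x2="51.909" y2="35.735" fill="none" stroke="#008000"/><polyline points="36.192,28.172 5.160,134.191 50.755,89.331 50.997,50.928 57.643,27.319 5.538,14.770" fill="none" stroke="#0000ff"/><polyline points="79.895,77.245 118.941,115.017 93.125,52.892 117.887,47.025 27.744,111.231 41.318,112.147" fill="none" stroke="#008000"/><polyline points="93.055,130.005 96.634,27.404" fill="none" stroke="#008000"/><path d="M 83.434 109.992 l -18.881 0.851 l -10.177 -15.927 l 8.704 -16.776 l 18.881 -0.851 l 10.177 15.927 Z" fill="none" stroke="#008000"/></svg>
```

1 u = 1 mm; y_m = 145.487 − y.

[1] `<path>` rectangle, #008000→score S648 F2060: (67.873,105.921) → (98.043,105.921) → (98.043,92.395) → (67.873,92.395) → (67.873,105.921) (closed)

[2] `<line>` line segment, #008000→score S648 F2060: (67.044,41.385) → (51.909,109.752)

[3] `<polyline>` open polyline, #0000ff→cut S804 F1117: (36.192,117.315) → (5.160,11.296) → (50.755,56.156) → (50.997,94.559) → (57.643,118.168) → (5.538,130.717)

[4] `<polyline>` open polyline, #008000→score S648 F2060: (79.895,68.242) → (118.941,30.470) → (93.125,92.595) → (117.887,98.462) → (27.744,34.256) → (41.318,33.340)

[5] `<polyline>` line segment, #008000→score S648 F2060: (93.055,15.482) → (96.634,118.083)

[6] `<path>` regular polygon, #008000→score S648 F2060: (83.434,35.495) → (64.553,34.644) → (54.376,50.571) → (63.080,67.347) → (81.961,68.198) → (92.138,52.271) → (83.434,35.495) (closed)

; LightBurn 1.4.05
; GRBL device profile, absolute coords
G21
G90
G00 X67.873 Y105.921
M4 S648
G01 X98.043 Y105.921 F2060
G01 X98.043 Y92.395
G01 X67.873 Y92.395
G01 X67.873 Y105.921
M5
G00 X67.044 Y41.385
M4 S648
G01 X51.909 Y109.752 F2060
M5
G00 X36.192 Y117.315
M4 S804
G01 X5.160 Y11.296 F1117
G01 X50.755 Y56.156
G01 X50.997 Y94.559
G01 X57.643 Y118.168
G01 X5.538 Y130.717
M5
G00 X79.895 Y68.242
M4 S648
G01 X118.941 Y30.470 F2060
G01 X93.125 Y92.595
G01 X117.887 Y98.462
G01 X27.744 Y34.256
G01 X41.318 Y33.340
M5
G00 X93.055 Y15.482
M4 S648
G01 X96.634 Y118.083 F2060
M5
G00 X83.434 Y35.495
M4 S648
G01 X64.553 Y34.644 F2060
G01 X54.376 Y50.571
G01 X63.080 Y67.347
G01 X81.961 Y68.198
G01 X92.138 Y52.271
G01 X83.434 Y35.495
M5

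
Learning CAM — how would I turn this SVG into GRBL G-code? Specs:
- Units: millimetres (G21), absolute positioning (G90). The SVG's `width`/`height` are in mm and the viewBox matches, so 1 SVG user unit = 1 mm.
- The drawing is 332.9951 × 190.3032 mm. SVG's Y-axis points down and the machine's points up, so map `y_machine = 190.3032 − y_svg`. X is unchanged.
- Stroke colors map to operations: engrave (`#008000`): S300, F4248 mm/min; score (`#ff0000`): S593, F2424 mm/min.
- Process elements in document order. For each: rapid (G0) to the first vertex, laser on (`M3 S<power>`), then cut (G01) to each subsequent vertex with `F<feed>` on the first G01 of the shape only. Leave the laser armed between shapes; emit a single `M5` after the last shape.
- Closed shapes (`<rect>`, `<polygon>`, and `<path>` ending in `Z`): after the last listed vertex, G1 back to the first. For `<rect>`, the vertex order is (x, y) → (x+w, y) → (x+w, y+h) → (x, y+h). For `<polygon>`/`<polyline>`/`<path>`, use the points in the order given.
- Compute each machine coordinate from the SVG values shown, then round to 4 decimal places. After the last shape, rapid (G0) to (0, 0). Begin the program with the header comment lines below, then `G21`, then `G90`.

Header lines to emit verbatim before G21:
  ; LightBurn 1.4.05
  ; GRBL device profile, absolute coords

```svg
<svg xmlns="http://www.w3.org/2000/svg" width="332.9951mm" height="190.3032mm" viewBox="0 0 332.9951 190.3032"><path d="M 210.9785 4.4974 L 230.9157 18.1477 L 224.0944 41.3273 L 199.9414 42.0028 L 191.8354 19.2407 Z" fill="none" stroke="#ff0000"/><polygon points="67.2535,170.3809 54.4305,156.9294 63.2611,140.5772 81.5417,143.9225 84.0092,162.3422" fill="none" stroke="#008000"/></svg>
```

; LightBurn 1.4.05
; GRBL device profile, absolute coords
G21
G90
G0 X210.9785 Y185.8058
M3 S593
G01 X230.9157 Y172.1555 F2424
G01 X224.0944 Y148.9759
G01 X199.9414 Y148.3004
G01 X191.8354 Y171.0625
G01 X210.9785 Y185.8058
G0 X67.2535 Y19.9223
M3 S300
G01 X54.4305 Y33.3738 F4248
G01 X63.2611 Y49.7260
G01 X81.5417 Y46.3807
G01 X84.0092 Y27.9610
G01 X67.2535 Y19.9223
M5
G0 X0.0000 Y0.0000

1 u = 1 mm; y_m = 190.3032 − y.

[1] `<path>` regular polygon, #ff0000→score S593 F2424: (210.9785,185.8058) → (230.9157,172.1555) → (224.0944,148.9759) → (199.9414,148.3004) → (191.8354,171.0625) → (210.9785,185.8058) (closed)

[2] `<polygon>` regular polygon, #008000→engrave S300 F4248: (67.2535,19.9223) → (54.4305,33.3738) → (63.2611,49.7260) → (81.5417,46.3807) → (84.0092,27.9610) → (67.2535,19.9223) (closed)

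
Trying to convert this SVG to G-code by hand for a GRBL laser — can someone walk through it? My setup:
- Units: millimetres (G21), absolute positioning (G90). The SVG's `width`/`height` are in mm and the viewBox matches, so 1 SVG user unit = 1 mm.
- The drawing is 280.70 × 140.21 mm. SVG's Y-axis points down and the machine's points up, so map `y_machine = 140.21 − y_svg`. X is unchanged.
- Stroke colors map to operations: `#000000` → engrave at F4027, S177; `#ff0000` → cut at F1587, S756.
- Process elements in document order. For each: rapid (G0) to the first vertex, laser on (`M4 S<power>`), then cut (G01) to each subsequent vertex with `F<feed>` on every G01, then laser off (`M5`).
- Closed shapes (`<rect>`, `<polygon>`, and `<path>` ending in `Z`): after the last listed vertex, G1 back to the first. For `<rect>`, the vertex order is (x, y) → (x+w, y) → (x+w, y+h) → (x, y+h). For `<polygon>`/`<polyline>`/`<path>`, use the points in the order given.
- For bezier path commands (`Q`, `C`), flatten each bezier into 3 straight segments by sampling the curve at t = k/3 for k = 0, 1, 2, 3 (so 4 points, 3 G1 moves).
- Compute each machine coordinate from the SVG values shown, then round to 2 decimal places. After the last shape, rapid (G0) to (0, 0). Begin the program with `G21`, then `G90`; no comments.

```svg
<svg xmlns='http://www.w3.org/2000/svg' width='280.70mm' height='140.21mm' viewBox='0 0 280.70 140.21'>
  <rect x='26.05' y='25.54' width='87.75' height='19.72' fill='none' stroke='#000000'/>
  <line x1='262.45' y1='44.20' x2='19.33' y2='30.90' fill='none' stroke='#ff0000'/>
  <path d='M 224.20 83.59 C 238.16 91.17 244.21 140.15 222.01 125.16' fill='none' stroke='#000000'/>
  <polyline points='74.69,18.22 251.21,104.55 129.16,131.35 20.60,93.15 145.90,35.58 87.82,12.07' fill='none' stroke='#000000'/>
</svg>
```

G21
G90
G0 X26.05 Y114.67
M4 S177
G01 X113.80 Y114.67 F4027
G01 X113.80 Y94.95 F4027
G01 X26.05 Y94.95 F4027
G01 X26.05 Y114.67 F4027
M5
G0 X262.45 Y96.01
M4 S756
G01 X19.33 Y109.31 F1587
M5
G0 X224.20 Y56.62
M4 S177
G01 X234.77 Y39.14 F4027
G01 X235.55 Y17.48 F4027
G01 X222.01 Y15.05 F4027
M5
G0 X74.69 Y121.99
M4 S177
G01 X251.21 Y35.66 F4027
G01 X129.16 Y8.86 F4027
G01 X20.60 Y47.06 F4027
G01 X145.90 Y104.63 F4027
G01 X87.82 Y128.14 F4027
M5
G0 X0.00 Y0.00

Since the viewBox matches the mm dimensions, user units are millimetres directly. The only transform is the Y-flip y_m = 140.21 − y_svg.

Shape 1 is a rectangle drawn with `<rect>`. Its stroke #000000 means engrave at S177, F4027. After flipping Y the toolpath is (26.05,114.67) → (113.80,114.67) → (113.80,94.95) → (26.05,94.95) → (26.05,114.67), returning to the start.

Shape 2 is a line segment drawn with `<line>`. Its stroke #ff0000 means cut at S756, F1587. After flipping Y the toolpath is (262.45,96.01) → (19.33,109.31).

Shape 3 is a cubic bezier drawn with `<path>`. Its stroke #000000 means engrave at S177, F4027. After flipping Y the toolpath is (224.20,56.62) → (234.77,39.14) → (235.55,17.48) → (222.01,15.05).

Shape 4 is a open polyline drawn with `<polyline>`. Its stroke #000000 means engrave at S177, F4027. After flipping Y the toolpath is (74.69,121.99) → (251.21,35.66) → (129.16,8.86) → (20.60,47.06) → (145.90,104.63) → (87.82,128.14).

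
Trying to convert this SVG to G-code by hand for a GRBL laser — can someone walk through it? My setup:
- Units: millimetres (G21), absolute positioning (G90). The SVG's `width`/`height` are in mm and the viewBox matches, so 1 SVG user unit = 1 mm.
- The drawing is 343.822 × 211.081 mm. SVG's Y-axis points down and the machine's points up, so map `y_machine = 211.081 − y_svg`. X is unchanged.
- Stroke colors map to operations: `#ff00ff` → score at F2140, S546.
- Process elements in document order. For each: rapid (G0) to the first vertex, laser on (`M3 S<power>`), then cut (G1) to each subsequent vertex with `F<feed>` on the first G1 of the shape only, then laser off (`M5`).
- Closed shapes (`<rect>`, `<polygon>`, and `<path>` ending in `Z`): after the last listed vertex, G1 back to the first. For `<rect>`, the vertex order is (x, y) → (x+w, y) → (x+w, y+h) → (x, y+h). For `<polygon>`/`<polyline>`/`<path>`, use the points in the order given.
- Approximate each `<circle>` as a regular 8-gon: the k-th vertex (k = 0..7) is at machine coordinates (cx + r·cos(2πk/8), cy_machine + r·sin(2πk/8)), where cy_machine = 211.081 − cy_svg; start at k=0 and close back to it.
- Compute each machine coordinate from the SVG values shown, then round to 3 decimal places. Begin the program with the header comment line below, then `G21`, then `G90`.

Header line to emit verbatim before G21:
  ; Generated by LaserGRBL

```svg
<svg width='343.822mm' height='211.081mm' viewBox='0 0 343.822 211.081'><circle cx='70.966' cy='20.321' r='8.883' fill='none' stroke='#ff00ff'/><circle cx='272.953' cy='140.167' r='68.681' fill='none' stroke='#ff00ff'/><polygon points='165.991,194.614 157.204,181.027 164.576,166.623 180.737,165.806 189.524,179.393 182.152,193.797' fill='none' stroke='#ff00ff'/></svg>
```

; Generated by LaserGRBL
G21
G90
G0 X79.849 Y190.760
M3 S546
G1 X77.247 Y197.041 F2140
G1 X70.966 Y199.643
G1 X64.685 Y197.041
G1 X62.083 Y190.760
G1 X64.685 Y184.479
G1 X70.966 Y181.877
G1 X77.247 Y184.479
G1 X79.849 Y190.760
M5
G0 X341.634 Y70.914
M3 S546
G1 X321.518 Y119.479 F2140
G1 X272.953 Y139.595
G1 X224.388 Y119.479
G1 X204.272 Y70.914
G1 X224.388 Y22.349
G1 X272.953 Y2.233
G1 X321.518 Y22.349
G1 X341.634 Y70.914
M5
G0 X165.991 Y16.467
M3 S546
G1 X157.204 Y30.054 F2140
G1 X164.576 Y44.458
G1 X180.737 Y45.275
G1 X189.524 Y31.688
G1 X182.152 Y17.284
G1 X165.991 Y16.467
M5

viewBox `0 0 343.822 211.081` with mm width/height → 1 unit = 1 mm. Flip: y_m = 211.081 − y_svg.

**Shape 1** — `<circle>` circle, stroke `#ff00ff` → score (S546, F2140). Machine vertices: (79.849,190.760) → (77.247,197.041) → (70.966,199.643) → (64.685,197.041) → (62.083,190.760) → (64.685,184.479) → (70.966,181.877) → (77.247,184.479) → (79.849,190.760). Closed: final G1 returns to the first vertex.

**Shape 2** — `<circle>` circle, stroke `#ff00ff` → score (S546, F2140). Machine vertices: (341.634,70.914) → (321.518,119.479) → (272.953,139.595) → (224.388,119.479) → (204.272,70.914) → (224.388,22.349) → (272.953,2.233) → (321.518,22.349) → (341.634,70.914). Closed: final G1 returns to the first vertex.

**Shape 3** — `<polygon>` regular polygon, stroke `#ff00ff` → score (S546, F2140). Machine vertices: (165.991,16.467) → (157.204,30.054) → (164.576,44.458) → (180.737,45.275) → (189.524,31.688) → (182.152,17.284) → (165.991,16.467). Closed: final G1 returns to the first vertex.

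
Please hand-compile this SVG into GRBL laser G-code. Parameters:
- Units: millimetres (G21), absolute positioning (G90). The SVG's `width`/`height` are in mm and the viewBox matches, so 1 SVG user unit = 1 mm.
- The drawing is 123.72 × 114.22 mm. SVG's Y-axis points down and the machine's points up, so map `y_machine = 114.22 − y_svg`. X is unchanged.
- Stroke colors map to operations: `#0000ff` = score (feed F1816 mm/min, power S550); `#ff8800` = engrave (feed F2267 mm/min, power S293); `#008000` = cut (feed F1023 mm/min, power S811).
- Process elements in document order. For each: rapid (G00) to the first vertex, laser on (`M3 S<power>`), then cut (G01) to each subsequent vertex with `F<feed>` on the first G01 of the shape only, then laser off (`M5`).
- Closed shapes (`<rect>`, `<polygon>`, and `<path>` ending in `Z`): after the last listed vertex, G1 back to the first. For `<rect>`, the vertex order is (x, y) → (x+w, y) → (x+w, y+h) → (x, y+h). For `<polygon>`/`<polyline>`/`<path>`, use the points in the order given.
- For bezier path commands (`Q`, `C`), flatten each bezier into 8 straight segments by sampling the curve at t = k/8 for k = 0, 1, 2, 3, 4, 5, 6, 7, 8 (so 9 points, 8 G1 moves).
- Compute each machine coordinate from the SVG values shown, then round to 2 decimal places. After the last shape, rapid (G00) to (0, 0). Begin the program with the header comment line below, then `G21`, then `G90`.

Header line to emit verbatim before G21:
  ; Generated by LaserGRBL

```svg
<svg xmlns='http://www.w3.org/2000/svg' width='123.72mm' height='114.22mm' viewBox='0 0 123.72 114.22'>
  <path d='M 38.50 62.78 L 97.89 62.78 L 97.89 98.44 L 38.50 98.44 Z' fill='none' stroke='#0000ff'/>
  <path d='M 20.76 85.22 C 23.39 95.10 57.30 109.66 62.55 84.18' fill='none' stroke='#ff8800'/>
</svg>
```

; Generated by LaserGRBL
G21
G90
G00 X38.50 Y51.44
M3 S550
G01 X97.89 Y51.44 F1816
G01 X97.89 Y15.78
G01 X38.50 Y15.78
G01 X38.50 Y51.44
M5
G00 X20.76 Y29.00
M3 S293
G01 X23.10 Y25.16 F2267
G01 X27.66 Y21.41
G01 X33.75 Y18.27
G01 X40.67 Y16.26
G01 X47.71 Y15.91
G01 X54.18 Y17.74
G01 X59.35 Y22.27
G01 X62.55 Y30.04
M5
G00 X0.00 Y0.00

viewBox `0 0 123.72 114.22` with mm width/height → 1 unit = 1 mm. Flip: y_m = 114.22 − y_svg.

**Shape 1** — `<path>` rectangle, stroke `#0000ff` → score (S550, F1816). Machine vertices: (38.50,51.44) → (97.89,51.44) → (97.89,15.78) → (38.50,15.78) → (38.50,51.44). Closed: final G1 returns to the first vertex.

**Shape 2** — `<path>` cubic bezier, stroke `#ff8800` → engrave (S293, F2267). Control points (SVG): P0=(20.76,85.22), P1=(23.39,95.10), P2=(57.30,109.66), P3=(62.55,84.18); sampled at t=k/8. Machine vertices: (20.76,29.00) → (23.10,25.16) → (27.66,21.41) → (33.75,18.27) → (40.67,16.26) → (47.71,15.91) → (54.18,17.74) → (59.35,22.27) → (62.55,30.04). Open path.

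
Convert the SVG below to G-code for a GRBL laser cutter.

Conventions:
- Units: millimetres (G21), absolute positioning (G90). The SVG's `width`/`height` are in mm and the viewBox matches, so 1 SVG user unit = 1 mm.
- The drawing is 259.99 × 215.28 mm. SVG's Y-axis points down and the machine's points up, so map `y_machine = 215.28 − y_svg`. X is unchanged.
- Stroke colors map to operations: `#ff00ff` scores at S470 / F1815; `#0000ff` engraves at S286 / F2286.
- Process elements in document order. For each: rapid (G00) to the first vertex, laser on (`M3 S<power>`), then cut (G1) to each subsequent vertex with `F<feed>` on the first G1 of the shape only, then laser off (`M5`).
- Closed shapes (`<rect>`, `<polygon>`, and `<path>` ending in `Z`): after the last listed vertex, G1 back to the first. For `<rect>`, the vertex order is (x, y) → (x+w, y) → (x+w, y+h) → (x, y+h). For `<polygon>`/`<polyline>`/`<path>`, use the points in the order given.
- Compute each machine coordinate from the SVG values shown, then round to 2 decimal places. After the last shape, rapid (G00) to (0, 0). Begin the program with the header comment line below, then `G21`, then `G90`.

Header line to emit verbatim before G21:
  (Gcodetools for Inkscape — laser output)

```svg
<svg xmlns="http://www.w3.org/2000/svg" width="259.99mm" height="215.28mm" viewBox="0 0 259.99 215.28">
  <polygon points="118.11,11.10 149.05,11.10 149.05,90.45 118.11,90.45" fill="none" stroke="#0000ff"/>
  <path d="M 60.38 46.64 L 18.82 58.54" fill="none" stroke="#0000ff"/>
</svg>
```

(Gcodetools for Inkscape — laser output)
G21
G90
G00 X118.11 Y204.18
M3 S286
G1 X149.05 Y204.18 F2286
G1 X149.05 Y124.83
G1 X118.11 Y124.83
G1 X118.11 Y204.18
M5
G00 X60.38 Y168.64
M3 S286
G1 X18.82 Y156.74 F2286
M5
G00 X0.00 Y0.00

viewBox `0 0 259.99 215.28` with mm width/height → 1 unit = 1 mm. Flip: y_m = 215.28 − y_svg.

**Shape 1** — `<polygon>` rectangle, stroke `#0000ff` → engrave (S286, F2286). Machine vertices: (118.11,204.18) → (149.05,204.18) → (149.05,124.83) → (118.11,124.83) → (118.11,204.18). Closed: final G1 returns to the first vertex.

**Shape 2** — `<path>` line segment, stroke `#0000ff` → engrave (S286, F2286). Machine vertices: (60.38,168.64) → (18.82,156.74). Open path.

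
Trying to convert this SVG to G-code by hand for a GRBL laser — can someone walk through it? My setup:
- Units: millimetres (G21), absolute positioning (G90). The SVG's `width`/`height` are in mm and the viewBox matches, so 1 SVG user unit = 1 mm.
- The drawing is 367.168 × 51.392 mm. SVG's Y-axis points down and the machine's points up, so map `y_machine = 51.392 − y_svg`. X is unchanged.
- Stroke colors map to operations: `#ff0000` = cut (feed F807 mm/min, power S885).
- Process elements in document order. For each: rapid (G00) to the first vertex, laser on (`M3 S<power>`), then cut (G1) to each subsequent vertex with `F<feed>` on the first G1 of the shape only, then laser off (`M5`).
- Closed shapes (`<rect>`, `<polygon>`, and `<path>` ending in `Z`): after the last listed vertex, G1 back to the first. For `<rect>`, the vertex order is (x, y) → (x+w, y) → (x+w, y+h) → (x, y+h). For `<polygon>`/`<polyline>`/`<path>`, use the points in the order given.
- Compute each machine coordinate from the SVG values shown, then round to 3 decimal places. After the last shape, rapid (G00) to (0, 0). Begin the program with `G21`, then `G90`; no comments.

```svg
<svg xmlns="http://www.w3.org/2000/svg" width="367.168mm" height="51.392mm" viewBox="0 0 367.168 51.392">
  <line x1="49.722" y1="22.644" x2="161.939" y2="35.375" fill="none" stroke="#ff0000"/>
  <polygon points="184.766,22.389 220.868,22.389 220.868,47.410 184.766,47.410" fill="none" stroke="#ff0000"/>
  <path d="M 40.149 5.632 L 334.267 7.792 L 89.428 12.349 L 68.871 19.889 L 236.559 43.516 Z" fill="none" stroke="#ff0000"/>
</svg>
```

G21
G90
G00 X49.722 Y28.748
M3 S885
G1 X161.939 Y16.017 F807
M5
G00 X184.766 Y29.003
M3 S885
G1 X220.868 Y29.003 F807
G1 X220.868 Y3.982
G1 X184.766 Y3.982
G1 X184.766 Y29.003
M5
G00 X40.149 Y45.760
M3 S885
G1 X334.267 Y43.600 F807
G1 X89.428 Y39.043
G1 X68.871 Y31.503
G1 X236.559 Y7.876
G1 X40.149 Y45.760
M5
G00 X0.000 Y0.000

viewBox `0 0 367.168 51.392` with mm width/height → 1 unit = 1 mm. Flip: y_m = 51.392 − y_svg.

**Shape 1** — `<line>` line segment, stroke `#ff0000` → cut (S885, F807). Machine vertices: (49.722,28.748) → (161.939,16.017). Open path.

**Shape 2** — `<polygon>` rectangle, stroke `#ff0000` → cut (S885, F807). Machine vertices: (184.766,29.003) → (220.868,29.003) → (220.868,3.982) → (184.766,3.982) → (184.766,29.003). Closed: final G1 returns to the first vertex.

**Shape 3** — `<path>` closed polygon, stroke `#ff0000` → cut (S885, F807). Machine vertices: (40.149,45.760) → (334.267,43.600) → (89.428,39.043) → (68.871,31.503) → (236.559,7.876) → (40.149,45.760). Closed: final G1 returns to the first vertex.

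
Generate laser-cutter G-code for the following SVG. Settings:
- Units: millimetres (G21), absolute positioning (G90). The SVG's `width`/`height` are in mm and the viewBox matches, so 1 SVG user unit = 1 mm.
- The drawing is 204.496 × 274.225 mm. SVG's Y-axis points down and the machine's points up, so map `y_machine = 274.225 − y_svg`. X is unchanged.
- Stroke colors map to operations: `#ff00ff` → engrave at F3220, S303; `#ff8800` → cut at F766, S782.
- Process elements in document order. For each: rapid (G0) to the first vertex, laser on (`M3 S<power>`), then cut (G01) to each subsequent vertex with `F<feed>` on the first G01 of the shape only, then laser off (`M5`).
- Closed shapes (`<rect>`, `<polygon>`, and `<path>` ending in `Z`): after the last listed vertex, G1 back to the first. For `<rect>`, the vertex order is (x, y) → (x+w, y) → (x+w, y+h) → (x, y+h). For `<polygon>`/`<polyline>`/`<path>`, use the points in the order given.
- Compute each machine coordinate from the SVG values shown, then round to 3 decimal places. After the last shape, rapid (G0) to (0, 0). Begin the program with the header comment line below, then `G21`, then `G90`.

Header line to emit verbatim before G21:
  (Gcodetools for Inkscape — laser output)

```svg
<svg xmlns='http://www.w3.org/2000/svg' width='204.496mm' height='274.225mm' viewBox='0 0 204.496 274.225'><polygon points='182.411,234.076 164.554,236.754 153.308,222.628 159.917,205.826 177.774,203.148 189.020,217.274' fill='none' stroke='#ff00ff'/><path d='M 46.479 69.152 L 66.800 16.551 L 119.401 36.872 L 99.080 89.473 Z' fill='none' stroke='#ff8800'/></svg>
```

(Gcodetools for Inkscape — laser output)
G21
G90
G0 X182.411 Y40.149
M3 S303
G01 X164.554 Y37.471 F3220
G01 X153.308 Y51.597
G01 X159.917 Y68.399
G01 X177.774 Y71.077
G01 X189.020 Y56.951
G01 X182.411 Y40.149
M5
G0 X46.479 Y205.073
M3 S782
G01 X66.800 Y257.674 F766
G01 X119.401 Y237.353
G01 X99.080 Y184.752
G01 X46.479 Y205.073
M5
G0 X0.000 Y0.000

1 u = 1 mm; y_m = 274.225 − y.

[1] `<polygon>` regular polygon, #ff00ff→engrave S303 F3220: (182.411,40.149) → (164.554,37.471) → (153.308,51.597) → (159.917,68.399) → (177.774,71.077) → (189.020,56.951) → (182.411,40.149) (closed)

[2] `<path>` regular polygon, #ff8800→cut S782 F766: (46.479,205.073) → (66.800,257.674) → (119.401,237.353) → (99.080,184.752) → (46.479,205.073) (closed)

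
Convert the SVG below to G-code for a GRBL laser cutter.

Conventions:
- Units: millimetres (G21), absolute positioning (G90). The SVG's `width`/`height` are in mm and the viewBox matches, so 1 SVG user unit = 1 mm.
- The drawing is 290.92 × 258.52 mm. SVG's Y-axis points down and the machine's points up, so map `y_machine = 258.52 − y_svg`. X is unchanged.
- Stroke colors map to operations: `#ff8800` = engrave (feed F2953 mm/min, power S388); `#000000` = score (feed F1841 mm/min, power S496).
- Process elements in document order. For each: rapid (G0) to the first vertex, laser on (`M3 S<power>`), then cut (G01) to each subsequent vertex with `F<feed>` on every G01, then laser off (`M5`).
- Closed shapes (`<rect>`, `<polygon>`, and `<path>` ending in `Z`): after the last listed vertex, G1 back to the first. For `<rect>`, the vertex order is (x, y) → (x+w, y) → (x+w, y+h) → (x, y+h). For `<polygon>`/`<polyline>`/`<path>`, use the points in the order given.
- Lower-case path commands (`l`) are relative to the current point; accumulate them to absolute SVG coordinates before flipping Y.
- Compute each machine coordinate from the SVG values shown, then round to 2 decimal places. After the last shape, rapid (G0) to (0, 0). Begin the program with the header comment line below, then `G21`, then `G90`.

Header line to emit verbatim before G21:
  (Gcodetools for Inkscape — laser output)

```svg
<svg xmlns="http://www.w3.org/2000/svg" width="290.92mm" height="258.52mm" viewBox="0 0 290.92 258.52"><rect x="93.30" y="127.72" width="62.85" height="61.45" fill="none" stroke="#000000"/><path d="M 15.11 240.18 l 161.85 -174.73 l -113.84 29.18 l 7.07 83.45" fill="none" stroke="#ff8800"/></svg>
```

Since the viewBox matches the mm dimensions, user units are millimetres directly. The only transform is the Y-flip y_m = 258.52 − y_svg.

Shape 1 is a rectangle drawn with `<rect>`. Its stroke #000000 means score at S496, F1841. After flipping Y the toolpath is (93.30,130.80) → (156.15,130.80) → (156.15,69.35) → (93.30,69.35) → (93.30,130.80), returning to the start.

Shape 2 is a open polyline drawn with `<path>`. Its stroke #ff8800 means engrave at S388, F2953. After flipping Y the toolpath is (15.11,18.34) → (176.96,193.07) → (63.12,163.89) → (70.19,80.44).

(Gcodetools for Inkscape — laser output)
G21
G90
G0 X93.30 Y130.80
M3 S496
G01 X156.15 Y130.80 F1841
G01 X156.15 Y69.35 F1841
G01 X93.30 Y69.35 F1841
G01 X93.30 Y130.80 F1841
M5
G0 X15.11 Y18.34
M3 S388
G01 X176.96 Y193.07 F2953
G01 X63.12 Y163.89 F2953
G01 X70.19 Y80.44 F2953
M5
G0 X0.00 Y0.00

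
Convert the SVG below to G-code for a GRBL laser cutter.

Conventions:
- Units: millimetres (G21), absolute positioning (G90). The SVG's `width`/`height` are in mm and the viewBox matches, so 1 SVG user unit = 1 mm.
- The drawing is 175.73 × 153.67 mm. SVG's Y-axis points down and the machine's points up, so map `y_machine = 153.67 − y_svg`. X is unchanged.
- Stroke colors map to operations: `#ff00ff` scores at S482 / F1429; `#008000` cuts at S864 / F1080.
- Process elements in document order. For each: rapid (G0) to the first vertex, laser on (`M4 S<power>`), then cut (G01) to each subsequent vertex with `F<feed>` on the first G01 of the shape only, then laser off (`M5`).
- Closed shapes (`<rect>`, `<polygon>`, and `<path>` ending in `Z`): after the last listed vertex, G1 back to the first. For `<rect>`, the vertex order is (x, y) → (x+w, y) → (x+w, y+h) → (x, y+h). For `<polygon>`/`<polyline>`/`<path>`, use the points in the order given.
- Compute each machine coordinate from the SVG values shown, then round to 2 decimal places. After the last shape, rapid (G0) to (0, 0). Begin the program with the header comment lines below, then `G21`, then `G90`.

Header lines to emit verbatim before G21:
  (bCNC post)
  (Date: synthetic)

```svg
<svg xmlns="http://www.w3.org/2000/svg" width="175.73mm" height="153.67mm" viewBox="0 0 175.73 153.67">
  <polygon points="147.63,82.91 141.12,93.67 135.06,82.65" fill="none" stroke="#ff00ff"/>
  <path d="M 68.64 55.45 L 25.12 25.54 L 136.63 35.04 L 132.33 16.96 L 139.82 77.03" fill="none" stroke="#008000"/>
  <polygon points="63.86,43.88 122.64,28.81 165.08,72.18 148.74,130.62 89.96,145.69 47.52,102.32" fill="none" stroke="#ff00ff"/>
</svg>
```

(bCNC post)
(Date: synthetic)
G21
G90
G0 X147.63 Y70.76
M4 S482
G01 X141.12 Y60.00 F1429
G01 X135.06 Y71.02
G01 X147.63 Y70.76
M5
G0 X68.64 Y98.22
M4 S864
G01 X25.12 Y128.13 F1080
G01 X136.63 Y118.63
G01 X132.33 Y136.71
G01 X139.82 Y76.64
M5
G0 X63.86 Y109.79
M4 S482
G01 X122.64 Y124.86 F1429
G01 X165.08 Y81.49
G01 X148.74 Y23.05
G01 X89.96 Y7.98
G01 X47.52 Y51.35
G01 X63.86 Y109.79
M5
G0 X0.00 Y0.00

1 u = 1 mm; y_m = 153.67 − y.

[1] `<polygon>` regular polygon, #ff00ff→score S482 F1429: (147.63,70.76) → (141.12,60.00) → (135.06,71.02) → (147.63,70.76) (closed)

[2] `<path>` open polyline, #008000→cut S864 F1080: (68.64,98.22) → (25.12,128.13) → (136.63,118.63) → (132.33,136.71) → (139.82,76.64)

[3] `<polygon>` regular polygon, #ff00ff→score S482 F1429: (63.86,109.79) → (122.64,124.86) → (165.08,81.49) → (148.74,23.05) → (89.96,7.98) → (47.52,51.35) → (63.86,109.79) (closed)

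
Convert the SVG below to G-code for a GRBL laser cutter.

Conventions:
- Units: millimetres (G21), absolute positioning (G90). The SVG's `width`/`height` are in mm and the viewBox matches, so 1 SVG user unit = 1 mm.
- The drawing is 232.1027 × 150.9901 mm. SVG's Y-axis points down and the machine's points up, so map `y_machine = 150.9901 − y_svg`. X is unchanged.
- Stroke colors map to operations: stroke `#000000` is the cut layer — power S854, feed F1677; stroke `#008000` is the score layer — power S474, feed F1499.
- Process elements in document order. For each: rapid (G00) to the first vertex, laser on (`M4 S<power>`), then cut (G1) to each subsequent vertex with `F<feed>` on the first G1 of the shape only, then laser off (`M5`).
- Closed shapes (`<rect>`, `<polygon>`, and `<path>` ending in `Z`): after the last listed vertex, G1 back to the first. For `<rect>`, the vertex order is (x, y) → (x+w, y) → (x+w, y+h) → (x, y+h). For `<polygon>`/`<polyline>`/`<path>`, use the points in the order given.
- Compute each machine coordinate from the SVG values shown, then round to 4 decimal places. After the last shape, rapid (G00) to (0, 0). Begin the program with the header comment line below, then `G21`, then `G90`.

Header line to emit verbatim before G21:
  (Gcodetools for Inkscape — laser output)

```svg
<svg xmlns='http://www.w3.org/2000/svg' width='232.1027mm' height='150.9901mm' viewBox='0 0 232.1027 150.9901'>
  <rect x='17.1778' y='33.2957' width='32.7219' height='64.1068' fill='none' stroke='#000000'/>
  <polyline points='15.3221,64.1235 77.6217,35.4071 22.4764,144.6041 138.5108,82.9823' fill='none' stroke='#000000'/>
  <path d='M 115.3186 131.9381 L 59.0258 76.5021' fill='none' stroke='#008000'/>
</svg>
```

(Gcodetools for Inkscape — laser output)
G21
G90
G00 X17.1778 Y117.6944
M4 S854
G1 X49.8997 Y117.6944 F1677
G1 X49.8997 Y53.5876
G1 X17.1778 Y53.5876
G1 X17.1778 Y117.6944
M5
G00 X15.3221 Y86.8666
M4 S854
G1 X77.6217 Y115.5830 F1677
G1 X22.4764 Y6.3860
G1 X138.5108 Y68.0078
M5
G00 X115.3186 Y19.0520
M4 S474
G1 X59.0258 Y74.4880 F1499
M5
G00 X0.0000 Y0.0000

Since the viewBox matches the mm dimensions, user units are millimetres directly. The only transform is the Y-flip y_m = 150.9901 − y_svg.

Shape 1 is a rectangle drawn with `<rect>`. Its stroke #000000 means cut at S854, F1677. After flipping Y the toolpath is (17.1778,117.6944) → (49.8997,117.6944) → (49.8997,53.5876) → (17.1778,53.5876) → (17.1778,117.6944), returning to the start.

Shape 2 is a open polyline drawn with `<polyline>`. Its stroke #000000 means cut at S854, F1677. After flipping Y the toolpath is (15.3221,86.8666) → (77.6217,115.5830) → (22.4764,6.3860) → (138.5108,68.0078).

Shape 3 is a line segment drawn with `<path>`. Its stroke #008000 means score at S474, F1499. After flipping Y the toolpath is (115.3186,19.0520) → (59.0258,74.4880).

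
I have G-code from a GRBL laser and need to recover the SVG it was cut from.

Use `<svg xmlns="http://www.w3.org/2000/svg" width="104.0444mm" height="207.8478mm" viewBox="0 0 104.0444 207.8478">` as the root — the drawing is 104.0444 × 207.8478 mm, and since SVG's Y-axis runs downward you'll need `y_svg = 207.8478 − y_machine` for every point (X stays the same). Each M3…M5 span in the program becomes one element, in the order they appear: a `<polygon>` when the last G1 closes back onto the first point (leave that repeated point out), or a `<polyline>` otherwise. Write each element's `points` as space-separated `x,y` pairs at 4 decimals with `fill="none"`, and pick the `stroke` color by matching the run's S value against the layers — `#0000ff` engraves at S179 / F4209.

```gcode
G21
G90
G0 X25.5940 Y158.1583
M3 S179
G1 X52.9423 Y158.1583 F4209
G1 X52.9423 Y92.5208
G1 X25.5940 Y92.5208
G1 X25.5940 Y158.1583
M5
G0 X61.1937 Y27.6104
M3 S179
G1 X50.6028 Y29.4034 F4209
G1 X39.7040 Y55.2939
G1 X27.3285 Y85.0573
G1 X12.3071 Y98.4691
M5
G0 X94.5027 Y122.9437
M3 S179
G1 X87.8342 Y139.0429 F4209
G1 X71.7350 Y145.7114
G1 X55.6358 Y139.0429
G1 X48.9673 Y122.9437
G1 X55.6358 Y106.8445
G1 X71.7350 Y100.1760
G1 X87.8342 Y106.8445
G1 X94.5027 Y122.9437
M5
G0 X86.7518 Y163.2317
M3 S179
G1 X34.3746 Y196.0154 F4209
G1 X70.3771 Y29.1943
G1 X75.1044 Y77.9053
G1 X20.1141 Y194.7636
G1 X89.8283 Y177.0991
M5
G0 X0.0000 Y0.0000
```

<svg xmlns="http://www.w3.org/2000/svg" width="104.0444mm" height="207.8478mm" viewBox="0 0 104.0444 207.8478">
  <polygon points="25.5940,49.6895 52.9423,49.6895 52.9423,115.3270 25.5940,115.3270" fill="none" stroke="#0000ff"/>
  <polyline points="61.1937,180.2374 50.6028,178.4444 39.7040,152.5539 27.3285,122.7905 12.3071,109.3787" fill="none" stroke="#0000ff"/>
  <polygon points="94.5027,84.9041 87.8342,68.8049 71.7350,62.1364 55.6358,68.8049 48.9673,84.9041 55.6358,101.0033 71.7350,107.6718 87.8342,101.0033" fill="none" stroke="#0000ff"/>
  <polyline points="86.7518,44.6161 34.3746,11.8324 70.3771,178.6535 75.1044,129.9425 20.1141,13.0842 89.8283,30.7487" fill="none" stroke="#0000ff"/>
</svg>

Machine Y-up, SVG Y-down with viewBox height 207.8478, so y_svg = 207.8478 − y_machine; X carries over. Every run uses S179, so all elements get stroke `#0000ff` (engrave).

Run 1: The run returns to its start, so emit a `<polygon>` with points (Y-flipped): 25.5940,49.6895 52.9423,49.6895 52.9423,115.3270 25.5940,115.3270.

Run 2: The run is open, so emit a `<polyline>` with points (Y-flipped): 61.1937,180.2374 50.6028,178.4444 39.7040,152.5539 27.3285,122.7905 12.3071,109.3787.

Run 3: The run returns to its start, so emit a `<polygon>` with points (Y-flipped): 94.5027,84.9041 87.8342,68.8049 71.7350,62.1364 55.6358,68.8049 48.9673,84.9041 55.6358,101.0033 71.7350,107.6718 87.8342,101.0033.

Run 4: The run is open, so emit a `<polyline>` with points (Y-flipped): 86.7518,44.6161 34.3746,11.8324 70.3771,178.6535 75.1044,129.9425 20.1141,13.0842 89.8283,30.7487.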